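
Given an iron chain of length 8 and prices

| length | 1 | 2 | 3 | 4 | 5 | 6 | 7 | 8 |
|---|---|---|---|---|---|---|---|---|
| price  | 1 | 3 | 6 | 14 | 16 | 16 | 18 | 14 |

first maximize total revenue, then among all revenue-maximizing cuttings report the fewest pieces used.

Let r[k] be the best obtainable value from length k. For each k, try every first piece i and keep the best of price[i] + r[k−i].
r[1] = 1
r[2] = 3
r[3] = 6
r[4] = 14
r[5] = 16
r[6] = 17  (first piece 1, then r[5]=16)
r[7] = 20  (first piece 3, then r[4]=14)
r[8] = 28  (first piece 4, then r[4]=14)
Maximum revenue is $28.
Now minimize piece count subject to staying optimal: for each k, pieces[k] = 1 + min over i with p[i]+r[k−i]=r[k] of pieces[k−i].
pieces[5] = 1
pieces[6] = 2
pieces[7] = 2
pieces[8] = 2

2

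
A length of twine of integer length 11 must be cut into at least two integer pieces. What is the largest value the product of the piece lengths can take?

54

Fill P[k] for k=2..11: at each k try every first piece i and multiply by the better of (k−i) uncut or P[k−i].
Small cases: P[2]=1, P[3]=2, P[4]=4, P[5]=6.
P[6] = max(1*6, 2*4, 3*3, 4*2, 5*1) = 9
P[7] = max(1*9, 2*6, 3*4, 4*3, 5*2, 6*1) = 12
P[8] = max(1*12, 2*9, 3*6, …, 6*2, 7*1) = 18
P[9] = max(1*18, 2*12, 3*9, …, 7*2, 8*1) = 27
P[10] = max(1*27, 2*18, 3*12, …, 8*2, 9*1) = 36
P[11] = max(1*36, 2*27, 3*18, …, 9*2, 10*1) = 54
One optimal split: 3 + 3 + 3 + 2; product 3*3*3*2 = 54.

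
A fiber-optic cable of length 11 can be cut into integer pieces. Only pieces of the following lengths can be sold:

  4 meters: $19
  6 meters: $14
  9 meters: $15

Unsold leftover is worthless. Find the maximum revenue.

Consider every possible first cut. best[k] is the best of p[i]+best[k−i] over all sellable i≤k.
best[1] = 0
best[2] = 0
best[3] = 0
best[4] = 19
best[5] = 19
best[6] = max(19+0, 14+0) = 19
best[7] = max(19+0, 14+0) = 19
best[8] = max(19+19, 14+0) = 38
best[9] = max(19+19, 14+0, 15+0) = 38
best[10] = max(19+19, 14+19, 15+0) = 38
best[11] = max(19+19, 14+19, 15+0) = 38
One optimal cutting: pieces 4 + 4 with 3 meters of scrap → $38.

38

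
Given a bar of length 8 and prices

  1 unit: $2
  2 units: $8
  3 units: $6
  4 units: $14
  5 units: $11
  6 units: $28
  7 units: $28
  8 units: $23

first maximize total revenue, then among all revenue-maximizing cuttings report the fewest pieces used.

2

Let r[k] be the best obtainable value from length k. For each k, try every first piece i and keep the best of price[i] + r[k−i].
r[1] = 2
r[2] = max(2+2, 8+0) = 8
r[3] = max(2+8, 8+2, 6+0) = 10
r[4] = max(2+10, 8+8, 6+2, 14+0) = 16
r[5] = max(2+16, 8+10, 6+8, 14+2, 11+0) = 18
r[6] = max(2+18, 8+16, 6+10, 14+8, 11+2, 28+0) = 28
r[7] = max(2+28, 8+18, 6+16, …, 28+2, 28+0) = 30
r[8] = max(2+30, 8+28, 6+18, …, 28+2, 23+0) = 36
Maximum revenue is $36.
Now minimize piece count subject to staying optimal: for each k, pieces[k] = 1 + min over i with p[i]+r[k−i]=r[k] of pieces[k−i].
pieces[5] = 3
pieces[6] = 1
pieces[7] = 2
pieces[8] = 2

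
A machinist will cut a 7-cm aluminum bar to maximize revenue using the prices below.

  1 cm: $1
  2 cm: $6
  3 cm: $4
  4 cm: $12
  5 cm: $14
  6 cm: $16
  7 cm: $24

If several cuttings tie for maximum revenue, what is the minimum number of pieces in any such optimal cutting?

Let r[k] be the best obtainable value from length k. For each k, try every first piece i and keep the best of price[i] + r[k−i].
r[1] = 1
r[2] = 6
r[3] = 7  (first piece 1, then r[2]=6)
r[4] = 12  (first piece 2, then r[2]=6)
r[5] = 14
r[6] = 18  (first piece 2, then r[4]=12)
r[7] = 24
Maximum revenue is $24.
Now minimize piece count subject to staying optimal: for each k, pieces[k] = 1 + min over i with p[i]+r[k−i]=r[k] of pieces[k−i].
pieces[4] = 1
pieces[5] = 1
pieces[6] = 2
pieces[7] = 1

1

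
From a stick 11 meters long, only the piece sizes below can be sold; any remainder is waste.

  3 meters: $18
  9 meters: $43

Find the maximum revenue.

Let best[k] be the best obtainable value from length k. For each k, try every first piece i and keep the best of price[i] + best[k−i].
best[1] = 0
best[2] = 0
best[3] = 18
best[4] = 18
best[5] = 18
best[6] = 36  (first piece 3, then best[3]=18)
best[7] = 36
best[8] = 36
best[9] = 54  (first piece 3, then best[6]=36)
best[10] = 54
best[11] = 54
One optimal cutting: pieces 3 + 3 + 3 with 2 meters of scrap → $54.

54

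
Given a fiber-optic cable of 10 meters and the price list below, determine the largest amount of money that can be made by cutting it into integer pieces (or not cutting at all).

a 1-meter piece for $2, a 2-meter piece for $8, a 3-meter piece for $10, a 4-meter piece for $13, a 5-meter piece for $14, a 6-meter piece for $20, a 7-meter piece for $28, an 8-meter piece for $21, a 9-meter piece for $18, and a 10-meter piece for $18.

Consider every possible first cut. v[k] is the best of p[i]+v[k−i] over all sellable i≤k.
v[1] = 2
v[2] = max(2+2, 8+0) = 8
v[3] = max(2+8, 8+2, 10+0) = 10
v[4] = max(2+10, 8+8, 10+2, 13+0) = 16
v[5] = max(2+16, 8+10, 10+8, 13+2, 14+0) = 18
v[6] = max(2+18, 8+16, 10+10, 13+8, 14+2, 20+0) = 24
v[7] = max(2+24, 8+18, 10+16, …, 20+2, 28+0) = 28
v[8] = max(2+28, 8+24, 10+18, …, 28+2, 21+0) = 32
v[9] = max(2+32, 8+28, 10+24, …, 21+2, 18+0) = 36
v[10] = max(2+36, 8+32, 10+28, …, 18+2, 18+0) = 40
One optimal cutting: 2 + 2 + 2 + 2 + 2 → $8 + $8 + $8 + $8 + $8 = $40.

40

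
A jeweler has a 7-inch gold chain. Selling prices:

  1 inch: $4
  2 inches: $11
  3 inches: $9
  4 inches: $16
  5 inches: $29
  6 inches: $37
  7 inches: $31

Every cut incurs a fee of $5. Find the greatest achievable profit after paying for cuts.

Let net[k] be the best obtainable value from length k. For each k, try every first piece i and keep the best of price[i] + net[k−i] minus the 5 cut fee when i<k.
net[1] = 4
net[2] = 11
net[3] = 10  (first piece 1, then net[2]=11)
net[4] = 17  (first piece 2, then net[2]=11)
net[5] = 29
net[6] = 37
net[7] = 36  (first piece 1, then net[6]=37)
One optimal plan: pieces 6 + 1 (1 cut) → $41 − $5 = $36.

36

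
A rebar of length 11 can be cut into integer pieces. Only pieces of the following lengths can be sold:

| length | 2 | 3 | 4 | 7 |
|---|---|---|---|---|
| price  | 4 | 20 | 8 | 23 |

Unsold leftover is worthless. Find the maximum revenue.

64

Build f[k] bottom-up: f[k] = max over allowed piece i of (p[i] + f[k−i]).
f[1] = 0
f[2] = 4
f[3] = max(4+0, 20+0) = 20
f[4] = max(4+4, 20+0, 8+0) = 20
f[5] = max(4+20, 20+4, 8+0) = 24
f[6] = max(4+20, 20+20, 8+4) = 40
f[7] = max(4+24, 20+20, 8+20, 23+0) = 40
f[8] = max(4+40, 20+24, 8+20, 23+0) = 44
f[9] = max(4+40, 20+40, 8+24, 23+4) = 60
f[10] = max(4+44, 20+40, 8+40, 23+20) = 60
f[11] = max(4+60, 20+44, 8+40, 23+20) = 64
One optimal cutting: 3 + 3 + 3 + 2 → ₹64.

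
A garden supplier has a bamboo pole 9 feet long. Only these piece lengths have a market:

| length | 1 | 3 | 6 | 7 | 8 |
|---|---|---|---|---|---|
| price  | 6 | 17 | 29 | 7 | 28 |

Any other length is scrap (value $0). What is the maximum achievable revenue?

Consider every possible first cut. best[k] is the best of p[i]+best[k−i] over all sellable i≤k.
best[1] = 6
best[2] = 12  (first piece 1, then best[1]=6)
best[3] = max(6+12, 17+0) = 18
best[4] = max(6+18, 17+6) = 24
best[5] = max(6+24, 17+12) = 30
best[6] = max(6+30, 17+18, 29+0) = 36
best[7] = max(6+36, 17+24, 29+6, 7+0) = 42
best[8] = max(6+42, 17+30, 29+12, 7+6, 28+0) = 48
best[9] = max(6+48, 17+36, 29+18, 7+12, 28+6) = 54
One optimal cutting: 1 + 1 + 1 + 1 + 1 + 1 + 1 + 1 + 1 → $54.

54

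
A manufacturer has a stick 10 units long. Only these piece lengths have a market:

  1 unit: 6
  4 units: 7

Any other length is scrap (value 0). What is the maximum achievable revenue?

60

Consider every possible first cut. f[k] is the best of p[i]+f[k−i] over all sellable i≤k.
f[1] = 6
f[2] = 12  (first piece 1, then f[1]=6)
f[3] = 18  (first piece 1, then f[2]=12)
f[4] = 24  (first piece 1, then f[3]=18)
f[5] = 30  (first piece 1, then f[4]=24)
f[6] = 36  (first piece 1, then f[5]=30)
f[7] = 42  (first piece 1, then f[6]=36)
f[8] = 48  (first piece 1, then f[7]=42)
f[9] = 54  (first piece 1, then f[8]=48)
f[10] = 60  (first piece 1, then f[9]=54)
One optimal cutting: 1 + 1 + 1 + 1 + 1 + 1 + 1 + 1 + 1 + 1 → 60.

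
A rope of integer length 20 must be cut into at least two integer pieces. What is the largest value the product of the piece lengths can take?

Let g[k] be the best product for length k (with at least one cut). For each first piece i, the rest contributes max(k−i, g[k−i]).
Small cases: g[2]=1, g[3]=2, g[4]=4, g[5]=6, g[6]=9, g[7]=12, g[8]=18, g[9]=27, g[10]=36, g[11]=54, g[12]=81, g[13]=108, g[14]=162, g[15]=243.
g[16] = max(1*243, 2*162, 3*108, …, 14*2, 15*1) = 324
g[17] = max(1*324, 2*243, 3*162, …, 15*2, 16*1) = 486
g[18] = max(1*486, 2*324, 3*243, …, 16*2, 17*1) = 729
g[19] = max(1*729, 2*486, 3*324, …, 17*2, 18*1) = 972
g[20] = max(1*972, 2*729, 3*486, …, 18*2, 19*1) = 1458
One optimal split: 3 + 3 + 3 + 3 + 3 + 3 + 2; product 3*3*3*3*3*3*2 = 1458.

1458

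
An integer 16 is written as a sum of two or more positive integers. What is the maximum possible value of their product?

Define prod[k] = max over 1≤i<k of i · max(k−i, prod[k−i]); the inner max lets the remainder stay uncut if that's better.
Small cases: prod[2]=1, prod[3]=2, prod[4]=4, prod[5]=6, prod[6]=9, prod[7]=12, prod[8]=18, prod[9]=27, prod[10]=36.
prod[11] = 2*max(9,27) = 2*27 = 54
prod[12] = 3*max(9,27) = 3*27 = 81
prod[13] = 2*max(11,54) = 2*54 = 108
prod[14] = 2*max(12,81) = 2*81 = 162
prod[15] = 3*max(12,81) = 3*81 = 243
prod[16] = 2*max(14,162) = 2*162 = 324
One optimal split: 3 + 3 + 3 + 3 + 2 + 2; product 3*3*3*3*2*2 = 324.

324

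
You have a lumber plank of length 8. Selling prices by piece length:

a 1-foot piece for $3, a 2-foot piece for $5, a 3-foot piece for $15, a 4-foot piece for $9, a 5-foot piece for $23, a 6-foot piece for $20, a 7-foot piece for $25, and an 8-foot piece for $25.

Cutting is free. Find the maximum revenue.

Consider every possible first cut. R[k] is the best of p[i]+R[k−i] over all sellable i≤k.
R[1] = 3
R[2] = max(3+3, 5+0) = 6
R[3] = max(3+6, 5+3, 15+0) = 15
R[4] = max(3+15, 5+6, 15+3, 9+0) = 18
R[5] = max(3+18, 5+15, 15+6, 9+3, 23+0) = 23
R[6] = max(3+23, 5+18, 15+15, 9+6, 23+3, 20+0) = 30
R[7] = max(3+30, 5+23, 15+18, …, 20+3, 25+0) = 33
R[8] = max(3+33, 5+30, 15+23, …, 25+3, 25+0) = 38
One optimal cutting: 5 + 3 → $23 + $15 = $38.

38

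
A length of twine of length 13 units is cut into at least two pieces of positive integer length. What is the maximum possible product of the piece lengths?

108

Fill f[k] for k=2..13: at each k try every first piece i and multiply by the better of (k−i) uncut or f[k−i].
f[2] = 1*max(1,0) = 1*1 = 1
f[3] = 1*max(2,1) = 1*2 = 2
f[4] = 2*max(2,1) = 2*2 = 4
f[5] = 2*max(3,2) = 2*3 = 6
f[6] = 3*max(3,2) = 3*3 = 9
f[7] = 2*max(5,6) = 2*6 = 12
f[8] = 2*max(6,9) = 2*9 = 18
f[9] = 3*max(6,9) = 3*9 = 27
f[10] = 2*max(8,18) = 2*18 = 36
f[11] = 2*max(9,27) = 2*27 = 54
f[12] = 3*max(9,27) = 3*27 = 81
f[13] = 2*max(11,54) = 2*54 = 108
One optimal split: 3 + 3 + 3 + 2 + 2; product 3*3*3*2*2 = 108.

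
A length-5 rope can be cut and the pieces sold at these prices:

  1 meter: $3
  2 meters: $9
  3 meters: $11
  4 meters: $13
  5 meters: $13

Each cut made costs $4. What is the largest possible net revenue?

16

Consider every possible first cut. net[k] is the best of p[i]+net[k−i] over all sellable i≤k, charging 4 whenever i<k.
net[1] = 3
net[2] = 9
net[3] = 11
net[4] = 14  (first piece 2, then net[2]=9)
net[5] = 16  (first piece 2, then net[3]=11)
One optimal plan: pieces 3 + 2 (1 cut) → $20 − $4 = $16.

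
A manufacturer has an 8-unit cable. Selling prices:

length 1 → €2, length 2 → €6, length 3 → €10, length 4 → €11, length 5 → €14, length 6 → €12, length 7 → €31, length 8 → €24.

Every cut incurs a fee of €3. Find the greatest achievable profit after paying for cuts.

30

Let net[k] be the best obtainable value from length k. For each k, try every first piece i and keep the best of price[i] + net[k−i] minus the 3 cut fee when i<k.
net[1] = 2
net[2] = max(2+2-3, 6+0) = 6
net[3] = max(2+6-3, 6+2-3, 10+0) = 10
net[4] = max(2+10-3, 6+6-3, 10+2-3, 11+0) = 11
net[5] = max(2+11-3, 6+10-3, 10+6-3, 11+2-3, 14+0) = 14
net[6] = max(2+14-3, 6+11-3, 10+10-3, 11+6-3, 14+2-3, 12+0) = 17
net[7] = max(2+17-3, 6+14-3, 10+11-3, …, 12+2-3, 31+0) = 31
net[8] = max(2+31-3, 6+17-3, 10+14-3, …, 31+2-3, 24+0) = 30
One optimal plan: pieces 7 + 1 (1 cut) → €33 − €3 = €30.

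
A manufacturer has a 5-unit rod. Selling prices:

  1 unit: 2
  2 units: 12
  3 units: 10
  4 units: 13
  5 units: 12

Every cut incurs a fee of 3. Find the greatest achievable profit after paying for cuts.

Build v[k] bottom-up: v[k] = max over allowed piece i of (p[i] + v[k−i]) − 3 per cut.
v[1] = 2
v[2] = max(2+2-3, 12+0) = 12
v[3] = max(2+12-3, 12+2-3, 10+0) = 11
v[4] = max(2+11-3, 12+12-3, 10+2-3, 13+0) = 21
v[5] = max(2+21-3, 12+11-3, 10+12-3, 13+2-3, 12+0) = 20
One optimal plan: pieces 2 + 2 + 1 (2 cuts) → 26 − 6 = 20.

20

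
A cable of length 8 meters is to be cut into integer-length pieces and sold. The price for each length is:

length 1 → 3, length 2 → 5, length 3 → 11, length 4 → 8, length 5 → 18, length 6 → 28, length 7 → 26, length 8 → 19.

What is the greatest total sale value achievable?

Let r[k] be the best obtainable value from length k. For each k, try every first piece i and keep the best of price[i] + r[k−i].
r[1] = 3
r[2] = 6  (first piece 1, then r[1]=3)
r[3] = 11
r[4] = 14  (first piece 1, then r[3]=11)
r[5] = 18
r[6] = 28
r[7] = 31  (first piece 1, then r[6]=28)
r[8] = 34  (first piece 1, then r[7]=31)
One optimal cutting: 6 + 1 + 1 → 28 + 3 + 3 = 34.

34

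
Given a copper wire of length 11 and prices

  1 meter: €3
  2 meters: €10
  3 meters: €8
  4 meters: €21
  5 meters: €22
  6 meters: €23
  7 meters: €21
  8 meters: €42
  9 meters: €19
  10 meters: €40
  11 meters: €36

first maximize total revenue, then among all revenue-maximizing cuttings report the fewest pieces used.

Consider every possible first cut. r[k] is the best of p[i]+r[k−i] over all sellable i≤k.
r[1] = 3
r[2] = 10
r[3] = 13  (first piece 1, then r[2]=10)
r[4] = 21
r[5] = 24  (first piece 1, then r[4]=21)
r[6] = 31  (first piece 2, then r[4]=21)
r[7] = 34  (first piece 1, then r[6]=31)
r[8] = 42  (first piece 4, then r[4]=21)
r[9] = 45  (first piece 1, then r[8]=42)
r[10] = 52  (first piece 2, then r[8]=42)
r[11] = 55  (first piece 1, then r[10]=52)
Maximum revenue is €55.
Now minimize piece count subject to staying optimal: for each k, pieces[k] = 1 + min over i with p[i]+r[k−i]=r[k] of pieces[k−i].
pieces[8] = 1
pieces[9] = 2
pieces[10] = 2
pieces[11] = 3

3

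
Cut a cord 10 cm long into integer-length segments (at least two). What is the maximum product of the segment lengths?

Fill prod[k] for k=2..10: at each k try every first piece i and multiply by the better of (k−i) uncut or prod[k−i].
prod[2] = 1·max(1,0) = 1·1 = 1
prod[3] = max(1·2, 2·1) = 2
prod[4] = max(1·3, 2·2, 3·1) = 4
prod[5] = max(1·4, 2·3, 3·2, 4·1) = 6
prod[6] = max(1·6, 2·4, 3·3, 4·2, 5·1) = 9
prod[7] = max(1·9, 2·6, 3·4, 4·3, 5·2, 6·1) = 12
prod[8] = max(1·12, 2·9, 3·6, …, 6·2, 7·1) = 18
prod[9] = max(1·18, 2·12, 3·9, …, 7·2, 8·1) = 27
prod[10] = max(1·27, 2·18, 3·12, …, 8·2, 9·1) = 36
One optimal split: 3 + 3 + 2 + 2; product 3·3·2·2 = 36.

36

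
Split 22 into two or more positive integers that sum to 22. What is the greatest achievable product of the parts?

2916

Define f[k] = max over 1≤i<k of i · max(k−i, f[k−i]); the inner max lets the remainder stay uncut if that's better.
f[2] = 1*max(1,0) = 1*1 = 1
f[3] = 1*max(2,1) = 1*2 = 2
f[4] = 2*max(2,1) = 2*2 = 4
f[5] = 2*max(3,2) = 2*3 = 6
f[6] = 3*max(3,2) = 3*3 = 9
f[7] = 2*max(5,6) = 2*6 = 12
f[8] = 2*max(6,9) = 2*9 = 18
f[9] = 3*max(6,9) = 3*9 = 27
f[10] = 2*max(8,18) = 2*18 = 36
f[11] = 2*max(9,27) = 2*27 = 54
f[12] = 3*max(9,27) = 3*27 = 81
f[13] = 2*max(11,54) = 2*54 = 108
f[14] = 2*max(12,81) = 2*81 = 162
f[15] = 3*max(12,81) = 3*81 = 243
f[16] = 2*max(14,162) = 2*162 = 324
f[17] = 2*max(15,243) = 2*243 = 486
f[18] = 3*max(15,243) = 3*243 = 729
f[19] = 2*max(17,486) = 2*486 = 972
f[20] = 2*max(18,729) = 2*729 = 1458
f[21] = 3*max(18,729) = 3*729 = 2187
f[22] = 2*max(20,1458) = 2*1458 = 2916
One optimal split: 3 + 3 + 3 + 3 + 3 + 3 + 2 + 2; product 3*3*3*3*3*3*2*2 = 2916.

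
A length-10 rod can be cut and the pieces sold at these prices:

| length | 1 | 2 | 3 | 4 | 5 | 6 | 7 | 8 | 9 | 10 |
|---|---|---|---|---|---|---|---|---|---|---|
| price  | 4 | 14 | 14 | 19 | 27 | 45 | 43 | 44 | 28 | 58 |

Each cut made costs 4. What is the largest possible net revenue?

Build net[k] bottom-up: net[k] = max over allowed piece i of (p[i] + net[k−i]) − 4 per cut.
net[1] = 4
net[2] = max(4+4-4, 14+0) = 14
net[3] = max(4+14-4, 14+4-4, 14+0) = 14
net[4] = max(4+14-4, 14+14-4, 14+4-4, 19+0) = 24
net[5] = max(4+24-4, 14+14-4, 14+14-4, 19+4-4, 27+0) = 27
net[6] = max(4+27-4, 14+24-4, 14+14-4, 19+14-4, 27+4-4, 45+0) = 45
net[7] = max(4+45-4, 14+27-4, 14+24-4, …, 45+4-4, 43+0) = 45
net[8] = max(4+45-4, 14+45-4, 14+27-4, …, 43+4-4, 44+0) = 55
net[9] = max(4+55-4, 14+45-4, 14+45-4, …, 44+4-4, 28+0) = 55
net[10] = max(4+55-4, 14+55-4, 14+45-4, …, 28+4-4, 58+0) = 65
One optimal plan: pieces 6 + 2 + 2 (2 cuts) → 73 − 8 = 65.

65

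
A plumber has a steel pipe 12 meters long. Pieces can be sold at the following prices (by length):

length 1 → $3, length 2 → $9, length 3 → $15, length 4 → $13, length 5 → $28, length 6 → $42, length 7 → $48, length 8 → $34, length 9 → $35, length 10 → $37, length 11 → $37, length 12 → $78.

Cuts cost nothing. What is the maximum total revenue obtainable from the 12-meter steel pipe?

Let v[k] be the best obtainable value from length k. For each k, try every first piece i and keep the best of price[i] + v[k−i].
v[1] = 3
v[2] = 9
v[3] = 15
v[4] = 18  (first piece 1, then v[3]=15)
v[5] = 28
v[6] = 42
v[7] = 48
v[8] = 51  (first piece 1, then v[7]=48)
v[9] = 57  (first piece 2, then v[7]=48)
v[10] = 63  (first piece 3, then v[7]=48)
v[11] = 70  (first piece 5, then v[6]=42)
v[12] = 84  (first piece 6, then v[6]=42)
One optimal cutting: 6 + 6 → $42 + $42 = $84.

84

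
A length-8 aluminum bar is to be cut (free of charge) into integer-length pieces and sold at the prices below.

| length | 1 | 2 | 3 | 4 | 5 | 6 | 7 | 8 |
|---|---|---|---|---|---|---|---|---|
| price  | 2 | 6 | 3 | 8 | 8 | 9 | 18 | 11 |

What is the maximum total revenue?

24

Let R[k] be the best obtainable value from length k. For each k, try every first piece i and keep the best of price[i] + R[k−i].
R[1] = 2
R[2] = max(2+2, 6+0) = 6
R[3] = max(2+6, 6+2, 3+0) = 8
R[4] = max(2+8, 6+6, 3+2, 8+0) = 12
R[5] = max(2+12, 6+8, 3+6, 8+2, 8+0) = 14
R[6] = max(2+14, 6+12, 3+8, 8+6, 8+2, 9+0) = 18
R[7] = max(2+18, 6+14, 3+12, …, 9+2, 18+0) = 20
R[8] = max(2+20, 6+18, 3+14, …, 18+2, 11+0) = 24
One optimal cutting: 2 + 2 + 2 + 2 → $6 + $6 + $6 + $6 = $24.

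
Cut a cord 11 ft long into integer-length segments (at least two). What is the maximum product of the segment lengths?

Fill m[k] for k=2..11: at each k try every first piece i and multiply by the better of (k−i) uncut or m[k−i].
m[2] = 1·max(1,0) = 1·1 = 1
m[3] = 1·max(2,1) = 1·2 = 2
m[4] = 2·max(2,1) = 2·2 = 4
m[5] = 2·max(3,2) = 2·3 = 6
m[6] = 3·max(3,2) = 3·3 = 9
m[7] = 2·max(5,6) = 2·6 = 12
m[8] = 2·max(6,9) = 2·9 = 18
m[9] = 3·max(6,9) = 3·9 = 27
m[10] = 2·max(8,18) = 2·18 = 36
m[11] = 2·max(9,27) = 2·27 = 54
One optimal split: 3 + 3 + 3 + 2; product 3·3·3·2 = 54.

54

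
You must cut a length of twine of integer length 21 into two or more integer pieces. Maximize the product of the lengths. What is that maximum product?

Fill prod[k] for k=2..21: at each k try every first piece i and multiply by the better of (k−i) uncut or prod[k−i].
prod[2] = 1×max(1,0) = 1×1 = 1
prod[3] = max(1×2, 2×1) = 2
prod[4] = max(1×3, 2×2, 3×1) = 4
prod[5] = max(1×4, 2×3, 3×2, 4×1) = 6
prod[6] = max(1×6, 2×4, 3×3, 4×2, 5×1) = 9
prod[7] = max(1×9, 2×6, 3×4, 4×3, 5×2, 6×1) = 12
prod[8] = max(1×12, 2×9, 3×6, …, 6×2, 7×1) = 18
prod[9] = max(1×18, 2×12, 3×9, …, 7×2, 8×1) = 27
prod[10] = max(1×27, 2×18, 3×12, …, 8×2, 9×1) = 36
prod[11] = max(1×36, 2×27, 3×18, …, 9×2, 10×1) = 54
prod[12] = max(1×54, 2×36, 3×27, …, 10×2, 11×1) = 81
prod[13] = max(1×81, 2×54, 3×36, …, 11×2, 12×1) = 108
prod[14] = max(1×108, 2×81, 3×54, …, 12×2, 13×1) = 162
prod[15] = max(1×162, 2×108, 3×81, …, 13×2, 14×1) = 243
prod[16] = max(1×243, 2×162, 3×108, …, 14×2, 15×1) = 324
prod[17] = max(1×324, 2×243, 3×162, …, 15×2, 16×1) = 486
prod[18] = max(1×486, 2×324, 3×243, …, 16×2, 17×1) = 729
prod[19] = max(1×729, 2×486, 3×324, …, 17×2, 18×1) = 972
prod[20] = max(1×972, 2×729, 3×486, …, 18×2, 19×1) = 1458
prod[21] = max(1×1458, 2×972, 3×729, …, 19×2, 20×1) = 2187
One optimal split: 3 + 3 + 3 + 3 + 3 + 3 + 3; product 3×3×3×3×3×3×3 = 2187.

2187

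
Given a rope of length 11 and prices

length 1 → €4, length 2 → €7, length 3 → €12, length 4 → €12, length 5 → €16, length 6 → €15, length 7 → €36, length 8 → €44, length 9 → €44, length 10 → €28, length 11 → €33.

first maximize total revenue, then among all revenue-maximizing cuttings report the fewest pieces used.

2

Consider every possible first cut. r[k] is the best of p[i]+r[k−i] over all sellable i≤k.
r[1] = 4
r[2] = 8  (first piece 1, then r[1]=4)
r[3] = 12  (first piece 1, then r[2]=8)
r[4] = 16  (first piece 1, then r[3]=12)
r[5] = 20  (first piece 1, then r[4]=16)
r[6] = 24  (first piece 1, then r[5]=20)
r[7] = 36
r[8] = 44
r[9] = 48  (first piece 1, then r[8]=44)
r[10] = 52  (first piece 1, then r[9]=48)
r[11] = 56  (first piece 1, then r[10]=52)
Maximum revenue is €56.
Now minimize piece count subject to staying optimal: for each k, pieces[k] = 1 + min over i with p[i]+r[k−i]=r[k] of pieces[k−i].
pieces[8] = 1
pieces[9] = 2
pieces[10] = 3
pieces[11] = 2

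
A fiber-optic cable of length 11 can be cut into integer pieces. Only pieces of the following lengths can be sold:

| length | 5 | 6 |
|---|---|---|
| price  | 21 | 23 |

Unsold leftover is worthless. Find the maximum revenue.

Consider every possible first cut. best[k] is the best of p[i]+best[k−i] over all sellable i≤k.
best[1] = 0
best[2] = 0
best[3] = 0
best[4] = 0
best[5] = 21
best[6] = max(21+0, 23+0) = 23
best[7] = max(21+0, 23+0) = 23
best[8] = max(21+0, 23+0) = 23
best[9] = max(21+0, 23+0) = 23
best[10] = max(21+21, 23+0) = 42
best[11] = max(21+23, 23+21) = 44
One optimal cutting: 6 + 5 → $44.

44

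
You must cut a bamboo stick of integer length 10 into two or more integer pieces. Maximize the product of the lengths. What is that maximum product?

36

Let prod[k] be the best product for length k (with at least one cut). For each first piece i, the rest contributes max(k−i, prod[k−i]).
prod[2] = 1·max(1,0) = 1·1 = 1
prod[3] = 1·max(2,1) = 1·2 = 2
prod[4] = 2·max(2,1) = 2·2 = 4
prod[5] = 2·max(3,2) = 2·3 = 6
prod[6] = 3·max(3,2) = 3·3 = 9
prod[7] = 2·max(5,6) = 2·6 = 12
prod[8] = 2·max(6,9) = 2·9 = 18
prod[9] = 3·max(6,9) = 3·9 = 27
prod[10] = 2·max(8,18) = 2·18 = 36
One optimal split: 3 + 3 + 2 + 2; product 3·3·2·2 = 36.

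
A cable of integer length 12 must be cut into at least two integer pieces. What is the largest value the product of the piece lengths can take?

Fill m[k] for k=2..12: at each k try every first piece i and multiply by the better of (k−i) uncut or m[k−i].
Small cases: m[2]=1, m[3]=2, m[4]=4, m[5]=6, m[6]=9.
m[7] = 2*max(5,6) = 2*6 = 12
m[8] = 2*max(6,9) = 2*9 = 18
m[9] = 3*max(6,9) = 3*9 = 27
m[10] = 2*max(8,18) = 2*18 = 36
m[11] = 2*max(9,27) = 2*27 = 54
m[12] = 3*max(9,27) = 3*27 = 81
One optimal split: 3 + 3 + 3 + 3; product 3*3*3*3 = 81.

81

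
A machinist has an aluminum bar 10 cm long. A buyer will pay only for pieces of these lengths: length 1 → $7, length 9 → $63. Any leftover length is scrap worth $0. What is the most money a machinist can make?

70

Let best[k] be the best obtainable value from length k. For each k, try every first piece i and keep the best of price[i] + best[k−i].
best[1] = 7
best[2] = 14  (first piece 1, then best[1]=7)
best[3] = 21  (first piece 1, then best[2]=14)
best[4] = 28  (first piece 1, then best[3]=21)
best[5] = 35  (first piece 1, then best[4]=28)
best[6] = 42  (first piece 1, then best[5]=35)
best[7] = 49  (first piece 1, then best[6]=42)
best[8] = 56  (first piece 1, then best[7]=49)
best[9] = max(7+56, 63+0) = 63
best[10] = max(7+63, 63+7) = 70
One optimal cutting: 1 + 1 + 1 + 1 + 1 + 1 + 1 + 1 + 1 + 1 → $70.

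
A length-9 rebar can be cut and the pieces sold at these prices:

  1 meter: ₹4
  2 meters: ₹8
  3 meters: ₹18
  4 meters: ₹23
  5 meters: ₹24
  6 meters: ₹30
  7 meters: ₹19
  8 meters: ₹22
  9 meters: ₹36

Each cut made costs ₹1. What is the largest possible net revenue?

52

Consider every possible first cut. r[k] is the best of p[i]+r[k−i] over all sellable i≤k, charging 1 whenever i<k.
r[1] = 4
r[2] = 8
r[3] = 18
r[4] = 23
r[5] = 26  (first piece 1, then r[4]=23)
r[6] = 35  (first piece 3, then r[3]=18)
r[7] = 40  (first piece 3, then r[4]=23)
r[8] = 45  (first piece 4, then r[4]=23)
r[9] = 52  (first piece 3, then r[6]=35)
One optimal plan: pieces 3 + 3 + 3 (2 cuts) → ₹54 − ₹2 = ₹52.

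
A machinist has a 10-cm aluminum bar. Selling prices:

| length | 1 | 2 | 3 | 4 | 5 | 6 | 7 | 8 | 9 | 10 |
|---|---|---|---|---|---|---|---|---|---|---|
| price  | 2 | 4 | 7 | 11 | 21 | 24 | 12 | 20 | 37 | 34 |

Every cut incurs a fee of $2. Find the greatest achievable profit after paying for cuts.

Build r[k] bottom-up: r[k] = max over allowed piece i of (p[i] + r[k−i]) − 2 per cut.
r[1] = 2
r[2] = 4
r[3] = 7
r[4] = 11
r[5] = 21
r[6] = 24
r[7] = 24  (first piece 1, then r[6]=24)
r[8] = 26  (first piece 2, then r[6]=24)
r[9] = 37
r[10] = 40  (first piece 5, then r[5]=21)
One optimal plan: pieces 5 + 5 (1 cut) → $42 − $2 = $40.

40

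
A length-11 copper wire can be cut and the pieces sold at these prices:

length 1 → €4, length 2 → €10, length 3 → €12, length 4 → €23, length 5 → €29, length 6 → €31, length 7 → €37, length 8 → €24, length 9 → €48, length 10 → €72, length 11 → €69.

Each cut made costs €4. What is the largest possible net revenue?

72

Let net[k] be the best obtainable value from length k. For each k, try every first piece i and keep the best of price[i] + net[k−i] minus the 4 cut fee when i<k.
net[1] = 4
net[2] = 10
net[3] = 12
net[4] = 23
net[5] = 29
net[6] = 31
net[7] = 37
net[8] = 42  (first piece 4, then net[4]=23)
net[9] = 48  (first piece 4, then net[5]=29)
net[10] = 72
net[11] = 72  (first piece 1, then net[10]=72)
One optimal plan: pieces 10 + 1 (1 cut) → €76 − €4 = €72.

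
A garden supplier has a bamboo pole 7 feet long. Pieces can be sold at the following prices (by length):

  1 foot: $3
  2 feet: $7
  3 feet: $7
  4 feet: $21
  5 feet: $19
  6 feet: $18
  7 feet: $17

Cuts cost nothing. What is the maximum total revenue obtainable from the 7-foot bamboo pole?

Let best[k] be the best obtainable value from length k. For each k, try every first piece i and keep the best of price[i] + best[k−i].
best[1] = 3
best[2] = 7
best[3] = 10  (first piece 1, then best[2]=7)
best[4] = 21
best[5] = 24  (first piece 1, then best[4]=21)
best[6] = 28  (first piece 2, then best[4]=21)
best[7] = 31  (first piece 1, then best[6]=28)
One optimal cutting: 4 + 2 + 1 → $21 + $7 + $3 = $31.

31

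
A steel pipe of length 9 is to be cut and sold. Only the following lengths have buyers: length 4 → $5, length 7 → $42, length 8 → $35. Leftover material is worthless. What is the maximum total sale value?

Build f[k] bottom-up: f[k] = max over allowed piece i of (p[i] + f[k−i]).
f[1] = 0
f[2] = 0
f[3] = 0
f[4] = 5
f[5] = 5
f[6] = 5
f[7] = 42
f[8] = 42
f[9] = 42
One optimal cutting: pieces 7 with 2 meters of scrap → $42.

42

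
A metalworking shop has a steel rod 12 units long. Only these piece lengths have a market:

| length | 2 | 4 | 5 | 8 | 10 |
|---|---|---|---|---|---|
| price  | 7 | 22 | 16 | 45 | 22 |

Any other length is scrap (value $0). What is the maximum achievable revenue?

67

Consider every possible first cut. f[k] is the best of p[i]+f[k−i] over all sellable i≤k.
f[1] = 0
f[2] = 7
f[3] = 7
f[4] = 22
f[5] = 22
f[6] = 29  (first piece 2, then f[4]=22)
f[7] = 29
f[8] = 45
f[9] = 45
f[10] = 52  (first piece 2, then f[8]=45)
f[11] = 52
f[12] = 67  (first piece 4, then f[8]=45)
One optimal cutting: 8 + 4 → $67.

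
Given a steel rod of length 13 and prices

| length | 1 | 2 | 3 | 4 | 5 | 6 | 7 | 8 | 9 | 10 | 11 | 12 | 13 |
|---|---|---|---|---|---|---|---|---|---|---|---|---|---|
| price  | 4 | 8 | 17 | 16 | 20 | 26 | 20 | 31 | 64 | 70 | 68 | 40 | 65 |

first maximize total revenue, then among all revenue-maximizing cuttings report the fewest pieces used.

Build r[k] bottom-up: r[k] = max over allowed piece i of (p[i] + r[k−i]).
r[1] = 4
r[2] = max(4+4, 8+0) = 8
r[3] = max(4+8, 8+4, 17+0) = 17
r[4] = max(4+17, 8+8, 17+4, 16+0) = 21
r[5] = max(4+21, 8+17, 17+8, 16+4, 20+0) = 25
r[6] = max(4+25, 8+21, 17+17, 16+8, 20+4, 26+0) = 34
r[7] = max(4+34, 8+25, 17+21, …, 26+4, 20+0) = 38
r[8] = max(4+38, 8+34, 17+25, …, 20+4, 31+0) = 42
r[9] = max(4+42, 8+38, 17+34, …, 31+4, 64+0) = 64
r[10] = max(4+64, 8+42, 17+38, …, 64+4, 70+0) = 70
r[11] = max(4+70, 8+64, 17+42, …, 70+4, 68+0) = 74
r[12] = max(4+74, 8+70, 17+64, …, 68+4, 40+0) = 81
r[13] = max(4+81, 8+74, 17+70, …, 40+4, 65+0) = 87
Maximum revenue is $87.
Now minimize piece count subject to staying optimal: for each k, pieces[k] = 1 + min over i with p[i]+r[k−i]=r[k] of pieces[k−i].
pieces[10] = 1
pieces[11] = 2
pieces[12] = 2
pieces[13] = 2

2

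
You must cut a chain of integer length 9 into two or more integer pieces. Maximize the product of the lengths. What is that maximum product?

Define f[k] = max over 1≤i<k of i · max(k−i, f[k−i]); the inner max lets the remainder stay uncut if that's better.
f[2] = 1·max(1,0) = 1·1 = 1
f[3] = 1·max(2,1) = 1·2 = 2
f[4] = 2·max(2,1) = 2·2 = 4
f[5] = 2·max(3,2) = 2·3 = 6
f[6] = 3·max(3,2) = 3·3 = 9
f[7] = 2·max(5,6) = 2·6 = 12
f[8] = 2·max(6,9) = 2·9 = 18
f[9] = 3·max(6,9) = 3·9 = 27
One optimal split: 3 + 3 + 3; product 3·3·3 = 27.

27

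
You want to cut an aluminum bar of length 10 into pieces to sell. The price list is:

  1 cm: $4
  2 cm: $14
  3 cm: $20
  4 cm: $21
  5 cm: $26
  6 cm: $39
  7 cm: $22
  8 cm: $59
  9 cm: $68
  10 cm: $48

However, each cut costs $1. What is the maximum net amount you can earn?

72

Let net[k] be the best obtainable value from length k. For each k, try every first piece i and keep the best of price[i] + net[k−i] minus the 1 cut fee when i<k.
net[1] = 4
net[2] = max(4+4-1, 14+0) = 14
net[3] = max(4+14-1, 14+4-1, 20+0) = 20
net[4] = max(4+20-1, 14+14-1, 20+4-1, 21+0) = 27
net[5] = max(4+27-1, 14+20-1, 20+14-1, 21+4-1, 26+0) = 33
net[6] = max(4+33-1, 14+27-1, 20+20-1, 21+14-1, 26+4-1, 39+0) = 40
net[7] = max(4+40-1, 14+33-1, 20+27-1, …, 39+4-1, 22+0) = 46
net[8] = max(4+46-1, 14+40-1, 20+33-1, …, 22+4-1, 59+0) = 59
net[9] = max(4+59-1, 14+46-1, 20+40-1, …, 59+4-1, 68+0) = 68
net[10] = max(4+68-1, 14+59-1, 20+46-1, …, 68+4-1, 48+0) = 72
One optimal plan: pieces 8 + 2 (1 cut) → $73 − $1 = $72.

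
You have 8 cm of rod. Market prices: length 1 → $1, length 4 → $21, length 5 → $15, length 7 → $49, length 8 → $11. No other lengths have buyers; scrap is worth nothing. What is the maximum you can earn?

Let best[k] be the best obtainable value from length k. For each k, try every first piece i and keep the best of price[i] + best[k−i].
best[1] = 1
best[2] = 2  (first piece 1, then best[1]=1)
best[3] = 3  (first piece 1, then best[2]=2)
best[4] = max(1+3, 21+0) = 21
best[5] = max(1+21, 21+1, 15+0) = 22
best[6] = max(1+22, 21+2, 15+1) = 23
best[7] = max(1+23, 21+3, 15+2, 49+0) = 49
best[8] = max(1+49, 21+21, 15+3, 49+1, 11+0) = 50
One optimal cutting: 7 + 1 → $50.

50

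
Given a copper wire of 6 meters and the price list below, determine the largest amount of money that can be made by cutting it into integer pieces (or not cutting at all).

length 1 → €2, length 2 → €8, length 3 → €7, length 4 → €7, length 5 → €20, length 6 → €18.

24

Consider every possible first cut. r[k] is the best of p[i]+r[k−i] over all sellable i≤k.
r[1] = 2
r[2] = 8
r[3] = 10  (first piece 1, then r[2]=8)
r[4] = 16  (first piece 2, then r[2]=8)
r[5] = 20
r[6] = 24  (first piece 2, then r[4]=16)
One optimal cutting: 2 + 2 + 2 → €8 + €8 + €8 = €24.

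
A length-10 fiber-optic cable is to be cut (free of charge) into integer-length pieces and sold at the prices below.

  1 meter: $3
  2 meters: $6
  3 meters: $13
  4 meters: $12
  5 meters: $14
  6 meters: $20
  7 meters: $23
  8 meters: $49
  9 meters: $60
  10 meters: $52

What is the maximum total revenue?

63

Build v[k] bottom-up: v[k] = max over allowed piece i of (p[i] + v[k−i]).
v[1] = 3
v[2] = max(3+3, 6+0) = 6
v[3] = max(3+6, 6+3, 13+0) = 13
v[4] = max(3+13, 6+6, 13+3, 12+0) = 16
v[5] = max(3+16, 6+13, 13+6, 12+3, 14+0) = 19
v[6] = max(3+19, 6+16, 13+13, 12+6, 14+3, 20+0) = 26
v[7] = max(3+26, 6+19, 13+16, …, 20+3, 23+0) = 29
v[8] = max(3+29, 6+26, 13+19, …, 23+3, 49+0) = 49
v[9] = max(3+49, 6+29, 13+26, …, 49+3, 60+0) = 60
v[10] = max(3+60, 6+49, 13+29, …, 60+3, 52+0) = 63
One optimal cutting: 9 + 1 → $60 + $3 = $63.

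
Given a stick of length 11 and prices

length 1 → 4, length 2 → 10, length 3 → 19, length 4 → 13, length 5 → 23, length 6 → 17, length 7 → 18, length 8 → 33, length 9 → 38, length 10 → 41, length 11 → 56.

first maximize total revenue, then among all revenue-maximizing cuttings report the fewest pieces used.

Consider every possible first cut. r[k] is the best of p[i]+r[k−i] over all sellable i≤k.
r[1] = 4
r[2] = max(4+4, 10+0) = 10
r[3] = max(4+10, 10+4, 19+0) = 19
r[4] = max(4+19, 10+10, 19+4, 13+0) = 23
r[5] = max(4+23, 10+19, 19+10, 13+4, 23+0) = 29
r[6] = max(4+29, 10+23, 19+19, 13+10, 23+4, 17+0) = 38
r[7] = max(4+38, 10+29, 19+23, …, 17+4, 18+0) = 42
r[8] = max(4+42, 10+38, 19+29, …, 18+4, 33+0) = 48
r[9] = max(4+48, 10+42, 19+38, …, 33+4, 38+0) = 57
r[10] = max(4+57, 10+48, 19+42, …, 38+4, 41+0) = 61
r[11] = max(4+61, 10+57, 19+48, …, 41+4, 56+0) = 67
Maximum revenue is 67.
Now minimize piece count subject to staying optimal: for each k, pieces[k] = 1 + min over i with p[i]+r[k−i]=r[k] of pieces[k−i].
pieces[8] = 3
pieces[9] = 3
pieces[10] = 4
pieces[11] = 4

4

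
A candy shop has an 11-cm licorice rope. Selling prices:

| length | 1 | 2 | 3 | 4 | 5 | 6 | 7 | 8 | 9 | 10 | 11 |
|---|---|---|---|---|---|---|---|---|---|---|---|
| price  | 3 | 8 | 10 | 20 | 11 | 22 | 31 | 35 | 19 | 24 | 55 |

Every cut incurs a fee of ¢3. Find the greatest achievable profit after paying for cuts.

55

Let net[k] be the best obtainable value from length k. For each k, try every first piece i and keep the best of price[i] + net[k−i] minus the 3 cut fee when i<k.
net[1] = 3
net[2] = 8
net[3] = 10
net[4] = 20
net[5] = 20  (first piece 1, then net[4]=20)
net[6] = 25  (first piece 2, then net[4]=20)
net[7] = 31
net[8] = 37  (first piece 4, then net[4]=20)
net[9] = 37  (first piece 1, then net[8]=37)
net[10] = 42  (first piece 2, then net[8]=37)
net[11] = 55
Best is to make no cuts and sell whole for ¢55.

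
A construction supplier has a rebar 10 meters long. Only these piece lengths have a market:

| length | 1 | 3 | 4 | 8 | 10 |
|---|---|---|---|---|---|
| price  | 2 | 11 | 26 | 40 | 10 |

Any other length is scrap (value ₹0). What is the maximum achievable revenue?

56

Consider every possible first cut. r[k] is the best of p[i]+r[k−i] over all sellable i≤k.
r[1] = 2
r[2] = 4  (first piece 1, then r[1]=2)
r[3] = max(2+4, 11+0) = 11
r[4] = max(2+11, 11+2, 26+0) = 26
r[5] = max(2+26, 11+4, 26+2) = 28
r[6] = max(2+28, 11+11, 26+4) = 30
r[7] = max(2+30, 11+26, 26+11) = 37
r[8] = max(2+37, 11+28, 26+26, 40+0) = 52
r[9] = max(2+52, 11+30, 26+28, 40+2) = 54
r[10] = max(2+54, 11+37, 26+30, 40+4, 10+0) = 56
One optimal cutting: 4 + 4 + 1 + 1 → ₹56.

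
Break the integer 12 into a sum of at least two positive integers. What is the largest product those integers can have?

Fill m[k] for k=2..12: at each k try every first piece i and multiply by the better of (k−i) uncut or m[k−i].
Small cases: m[2]=1, m[3]=2, m[4]=4, m[5]=6, m[6]=9.
m[7] = max(1*9, 2*6, 3*4, 4*3, 5*2, 6*1) = 12
m[8] = max(1*12, 2*9, 3*6, …, 6*2, 7*1) = 18
m[9] = max(1*18, 2*12, 3*9, …, 7*2, 8*1) = 27
m[10] = max(1*27, 2*18, 3*12, …, 8*2, 9*1) = 36
m[11] = max(1*36, 2*27, 3*18, …, 9*2, 10*1) = 54
m[12] = max(1*54, 2*36, 3*27, …, 10*2, 11*1) = 81
One optimal split: 3 + 3 + 3 + 3; product 3*3*3*3 = 81.

81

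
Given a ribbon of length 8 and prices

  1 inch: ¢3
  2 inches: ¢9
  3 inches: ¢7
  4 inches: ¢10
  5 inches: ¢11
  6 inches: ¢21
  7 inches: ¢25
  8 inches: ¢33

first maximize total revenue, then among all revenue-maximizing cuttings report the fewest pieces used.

4

Build r[k] bottom-up: r[k] = max over allowed piece i of (p[i] + r[k−i]).
r[1] = 3
r[2] = max(3+3, 9+0) = 9
r[3] = max(3+9, 9+3, 7+0) = 12
r[4] = max(3+12, 9+9, 7+3, 10+0) = 18
r[5] = max(3+18, 9+12, 7+9, 10+3, 11+0) = 21
r[6] = max(3+21, 9+18, 7+12, 10+9, 11+3, 21+0) = 27
r[7] = max(3+27, 9+21, 7+18, …, 21+3, 25+0) = 30
r[8] = max(3+30, 9+27, 7+21, …, 25+3, 33+0) = 36
Maximum revenue is ¢36.
Now minimize piece count subject to staying optimal: for each k, pieces[k] = 1 + min over i with p[i]+r[k−i]=r[k] of pieces[k−i].
pieces[5] = 3
pieces[6] = 3
pieces[7] = 4
pieces[8] = 4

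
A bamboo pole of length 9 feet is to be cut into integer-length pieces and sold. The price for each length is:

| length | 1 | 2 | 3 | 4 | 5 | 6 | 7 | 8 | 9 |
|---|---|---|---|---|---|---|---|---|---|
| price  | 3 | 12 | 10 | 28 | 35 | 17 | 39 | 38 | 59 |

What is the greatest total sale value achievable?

Build best[k] bottom-up: best[k] = max over allowed piece i of (p[i] + best[k−i]).
best[1] = 3
best[2] = 12
best[3] = 15  (first piece 1, then best[2]=12)
best[4] = 28
best[5] = 35
best[6] = 40  (first piece 2, then best[4]=28)
best[7] = 47  (first piece 2, then best[5]=35)
best[8] = 56  (first piece 4, then best[4]=28)
best[9] = 63  (first piece 4, then best[5]=35)
One optimal cutting: 5 + 4 → $35 + $28 = $63.

63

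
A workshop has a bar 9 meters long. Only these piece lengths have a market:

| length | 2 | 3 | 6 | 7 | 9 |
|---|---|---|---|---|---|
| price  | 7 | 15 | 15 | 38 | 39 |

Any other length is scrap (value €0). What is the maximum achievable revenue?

45

Consider every possible first cut. r[k] is the best of p[i]+r[k−i] over all sellable i≤k.
r[1] = 0
r[2] = 7
r[3] = 15
r[4] = 15
r[5] = 22  (first piece 2, then r[3]=15)
r[6] = 30  (first piece 3, then r[3]=15)
r[7] = 38
r[8] = 38
r[9] = 45  (first piece 2, then r[7]=38)
One optimal cutting: 7 + 2 → €45.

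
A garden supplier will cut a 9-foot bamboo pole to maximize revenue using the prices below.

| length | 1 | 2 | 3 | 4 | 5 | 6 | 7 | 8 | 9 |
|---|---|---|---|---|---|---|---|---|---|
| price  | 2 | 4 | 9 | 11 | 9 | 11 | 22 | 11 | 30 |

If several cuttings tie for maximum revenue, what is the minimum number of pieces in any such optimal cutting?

Consider every possible first cut. r[k] is the best of p[i]+r[k−i] over all sellable i≤k.
r[1] = 2
r[2] = max(2+2, 4+0) = 4
r[3] = max(2+4, 4+2, 9+0) = 9
r[4] = max(2+9, 4+4, 9+2, 11+0) = 11
r[5] = max(2+11, 4+9, 9+4, 11+2, 9+0) = 13
r[6] = max(2+13, 4+11, 9+9, 11+4, 9+2, 11+0) = 18
r[7] = max(2+18, 4+13, 9+11, …, 11+2, 22+0) = 22
r[8] = max(2+22, 4+18, 9+13, …, 22+2, 11+0) = 24
r[9] = max(2+24, 4+22, 9+18, …, 11+2, 30+0) = 30
Maximum revenue is $30.
Now minimize piece count subject to staying optimal: for each k, pieces[k] = 1 + min over i with p[i]+r[k−i]=r[k] of pieces[k−i].
pieces[6] = 2
pieces[7] = 1
pieces[8] = 2
pieces[9] = 1

1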